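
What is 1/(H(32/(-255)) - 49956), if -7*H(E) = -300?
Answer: -7/349392 ≈ -2.0035e-5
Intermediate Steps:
H(E) = 300/7 (H(E) = -1/7*(-300) = 300/7)
1/(H(32/(-255)) - 49956) = 1/(300/7 - 49956) = 1/(-349392/7) = -7/349392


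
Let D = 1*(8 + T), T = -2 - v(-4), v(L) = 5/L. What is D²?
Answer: 841/16 ≈ 52.563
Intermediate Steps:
T = -¾ (T = -2 - 5/(-4) = -2 - 5*(-1)/4 = -2 - 1*(-5/4) = -2 + 5/4 = -¾ ≈ -0.75000)
D = 29/4 (D = 1*(8 - ¾) = 1*(29/4) = 29/4 ≈ 7.2500)
D² = (29/4)² = 841/16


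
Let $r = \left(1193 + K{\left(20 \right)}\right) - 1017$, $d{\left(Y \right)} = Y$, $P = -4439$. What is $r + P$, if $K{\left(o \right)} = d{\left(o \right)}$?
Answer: $-4243$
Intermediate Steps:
$K{\left(o \right)} = o$
$r = 196$ ($r = \left(1193 + 20\right) - 1017 = 1213 - 1017 = 196$)
$r + P = 196 - 4439 = -4243$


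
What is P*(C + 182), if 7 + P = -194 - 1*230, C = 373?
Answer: -239205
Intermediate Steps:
P = -431 (P = -7 + (-194 - 1*230) = -7 + (-194 - 230) = -7 - 424 = -431)
P*(C + 182) = -431*(373 + 182) = -431*555 = -239205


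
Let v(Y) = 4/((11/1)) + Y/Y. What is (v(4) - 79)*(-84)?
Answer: 71736/11 ≈ 6521.5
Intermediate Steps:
v(Y) = 15/11 (v(Y) = 4/((11*1)) + 1 = 4/11 + 1 = 15/11)
(v(4) - 79)*(-84) = (15/11 - 79)*(-84) = -854/11*(-84) = 71736/11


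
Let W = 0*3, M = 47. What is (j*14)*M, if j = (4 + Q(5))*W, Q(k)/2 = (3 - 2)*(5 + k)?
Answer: 0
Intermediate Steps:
Q(k) = 10 + 2*k (Q(k) = 2*((3 - 2)*(5 + k)) = 2*(1*(5 + k)) = 2*(5 + k) = 10 + 2*k)
W = 0
j = 0 (j = (4 + (10 + 2*5))*0 = (4 + (10 + 10))*0 = (4 + 20)*0 = 24*0 = 0)
(j*14)*M = (0*14)*47 = 0*47 = 0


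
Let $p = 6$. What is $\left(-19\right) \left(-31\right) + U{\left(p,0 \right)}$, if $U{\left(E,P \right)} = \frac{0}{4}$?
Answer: $589$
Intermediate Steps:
$U{\left(E,P \right)} = 0$ ($U{\left(E,P \right)} = 0 \cdot \frac{1}{4} = 0$)
$\left(-19\right) \left(-31\right) + U{\left(p,0 \right)} = \left(-19\right) \left(-31\right) + 0 = 589 + 0 = 589$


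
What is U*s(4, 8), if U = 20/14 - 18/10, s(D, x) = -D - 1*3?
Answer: 13/5 ≈ 2.6000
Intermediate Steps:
s(D, x) = -3 - D (s(D, x) = -D - 3 = -3 - D)
U = -13/35 (U = 20*(1/14) - 18*1/10 = 10/7 - 9/5 = -13/35 ≈ -0.37143)
U*s(4, 8) = -13*(-3 - 1*4)/35 = -13*(-3 - 4)/35 = -13/35*(-7) = 13/5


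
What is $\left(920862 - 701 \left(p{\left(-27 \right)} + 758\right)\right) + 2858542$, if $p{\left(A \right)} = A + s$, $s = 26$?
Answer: $3248747$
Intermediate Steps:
$p{\left(A \right)} = 26 + A$ ($p{\left(A \right)} = A + 26 = 26 + A$)
$\left(920862 - 701 \left(p{\left(-27 \right)} + 758\right)\right) + 2858542 = \left(920862 - 701 \left(\left(26 - 27\right) + 758\right)\right) + 2858542 = \left(920862 - 701 \left(-1 + 758\right)\right) + 2858542 = \left(920862 - 530657\right) + 2858542 = 390205 + 2858542 = 3248747$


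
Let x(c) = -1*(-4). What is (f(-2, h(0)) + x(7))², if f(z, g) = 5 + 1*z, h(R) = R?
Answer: 49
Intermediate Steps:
x(c) = 4
f(z, g) = 5 + z
(f(-2, h(0)) + x(7))² = ((5 - 2) + 4)² = (3 + 4)² = 7² = 49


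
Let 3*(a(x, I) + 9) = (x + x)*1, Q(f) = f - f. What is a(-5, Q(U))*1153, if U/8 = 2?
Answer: -42661/3 ≈ -14220.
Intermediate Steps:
U = 16 (U = 8*2 = 16)
Q(f) = 0
a(x, I) = -9 + 2*x/3 (a(x, I) = -9 + ((x + x)*1)/3 = -9 + ((2*x)*1)/3 = -9 + (2*x)/3 = -9 + 2*x/3)
a(-5, Q(U))*1153 = (-9 + (⅔)*(-5))*1153 = (-9 - 10/3)*1153 = -37/3*1153 = -42661/3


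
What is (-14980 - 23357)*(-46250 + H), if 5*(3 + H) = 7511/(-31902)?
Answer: 7252400540803/4090 ≈ 1.7732e+9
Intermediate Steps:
H = -486041/159510 (H = -3 + (7511/(-31902))/5 = -3 + (7511*(-1/31902))/5 = -3 + (⅕)*(-7511/31902) = -3 - 7511/159510 = -486041/159510 ≈ -3.0471)
(-14980 - 23357)*(-46250 + H) = (-14980 - 23357)*(-46250 - 486041/159510) = -38337*(-7377823541/159510) = 7252400540803/4090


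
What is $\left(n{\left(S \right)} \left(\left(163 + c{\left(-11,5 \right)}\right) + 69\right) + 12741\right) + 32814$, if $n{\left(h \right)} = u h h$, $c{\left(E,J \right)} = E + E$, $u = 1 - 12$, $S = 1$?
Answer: $43245$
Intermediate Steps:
$u = -11$ ($u = 1 - 12 = -11$)
$c{\left(E,J \right)} = 2 E$
$n{\left(h \right)} = - 11 h^{2}$ ($n{\left(h \right)} = - 11 h h = - 11 h^{2}$)
$\left(n{\left(S \right)} \left(\left(163 + c{\left(-11,5 \right)}\right) + 69\right) + 12741\right) + 32814 = \left(- 11 \cdot 1^{2} \left(\left(163 + 2 \left(-11\right)\right) + 69\right) + 12741\right) + 32814 = \left(\left(-11\right) 1 \left(\left(163 - 22\right) + 69\right) + 12741\right) + 32814 = \left(- 11 \left(141 + 69\right) + 12741\right) + 32814 = \left(\left(-11\right) 210 + 12741\right) + 32814 = \left(-2310 + 12741\right) + 32814 = 10431 + 32814 = 43245$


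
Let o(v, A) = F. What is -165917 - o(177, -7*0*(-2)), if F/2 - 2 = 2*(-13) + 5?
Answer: -165879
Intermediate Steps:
F = -38 (F = 4 + 2*(2*(-13) + 5) = 4 + 2*(-26 + 5) = 4 + 2*(-21) = 4 - 42 = -38)
o(v, A) = -38
-165917 - o(177, -7*0*(-2)) = -165917 - 1*(-38) = -165917 + 38 = -165879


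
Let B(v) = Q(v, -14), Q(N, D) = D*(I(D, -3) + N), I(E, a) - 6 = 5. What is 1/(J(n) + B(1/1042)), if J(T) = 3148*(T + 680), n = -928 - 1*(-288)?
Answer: 521/65524079 ≈ 7.9513e-6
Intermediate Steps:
I(E, a) = 11 (I(E, a) = 6 + 5 = 11)
Q(N, D) = D*(11 + N)
B(v) = -154 - 14*v (B(v) = -14*(11 + v) = -154 - 14*v)
n = -640 (n = -928 + 288 = -640)
J(T) = 2140640 + 3148*T (J(T) = 3148*(680 + T) = 2140640 + 3148*T)
1/(J(n) + B(1/1042)) = 1/((2140640 + 3148*(-640)) + (-154 - 14/1042)) = 1/((2140640 - 2014720) + (-154 - 14*1/1042)) = 1/(125920 + (-154 - 7/521)) = 1/(125920 - 80241/521) = 1/(65524079/521) = 521/65524079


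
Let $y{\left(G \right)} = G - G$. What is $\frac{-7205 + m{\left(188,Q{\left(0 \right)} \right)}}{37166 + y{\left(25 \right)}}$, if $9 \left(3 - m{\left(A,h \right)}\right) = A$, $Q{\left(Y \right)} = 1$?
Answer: $- \frac{32503}{167247} \approx -0.19434$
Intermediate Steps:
$m{\left(A,h \right)} = 3 - \frac{A}{9}$
$y{\left(G \right)} = 0$
$\frac{-7205 + m{\left(188,Q{\left(0 \right)} \right)}}{37166 + y{\left(25 \right)}} = \frac{-7205 + \left(3 - \frac{188}{9}\right)}{37166 + 0} = \frac{-7205 + \left(3 - \frac{188}{9}\right)}{37166} = \left(-7205 - \frac{161}{9}\right) \frac{1}{37166} = \left(- \frac{65006}{9}\right) \frac{1}{37166} = - \frac{32503}{167247}$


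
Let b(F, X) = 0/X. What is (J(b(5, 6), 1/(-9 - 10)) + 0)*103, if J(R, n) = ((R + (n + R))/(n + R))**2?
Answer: 103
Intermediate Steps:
b(F, X) = 0
J(R, n) = (n + 2*R)**2/(R + n)**2 (J(R, n) = ((R + (R + n))/(R + n))**2 = ((n + 2*R)/(R + n))**2 = (n + 2*R)**2/(R + n)**2)
(J(b(5, 6), 1/(-9 - 10)) + 0)*103 = ((1/(-9 - 10) + 2*0)**2/(0 + 1/(-9 - 10))**2 + 0)*103 = ((1/(-19) + 0)**2/(0 + 1/(-19))**2 + 0)*103 = ((-1/19 + 0)**2/(0 - 1/19)**2 + 0)*103 = ((-1/19)**2/(-1/19)**2 + 0)*103 = (361*(1/361) + 0)*103 = (1 + 0)*103 = 1*103 = 103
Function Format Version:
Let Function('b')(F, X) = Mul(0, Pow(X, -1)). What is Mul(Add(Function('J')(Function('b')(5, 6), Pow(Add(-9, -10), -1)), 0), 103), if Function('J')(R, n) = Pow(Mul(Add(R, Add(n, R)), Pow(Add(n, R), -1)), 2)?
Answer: 103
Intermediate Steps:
Function('b')(F, X) = 0
Function('J')(R, n) = Mul(Pow(Add(R, n), -2), Pow(Add(n, Mul(2, R)), 2)) (Function('J')(R, n) = Pow(Mul(Add(R, Add(R, n)), Pow(Add(R, n), -1)), 2) = Pow(Mul(Add(n, Mul(2, R)), Pow(Add(R, n), -1)), 2) = Pow(Mul(Pow(Add(R, n), -1), Add(n, Mul(2, R))), 2) = Mul(Pow(Add(R, n), -2), Pow(Add(n, Mul(2, R)), 2)))
Mul(Add(Function('J')(Function('b')(5, 6), Pow(Add(-9, -10), -1)), 0), 103) = Mul(Add(Mul(Pow(Add(0, Pow(Add(-9, -10), -1)), -2), Pow(Add(Pow(Add(-9, -10), -1), Mul(2, 0)), 2)), 0), 103) = Mul(Add(Mul(Pow(Add(0, Pow(-19, -1)), -2), Pow(Add(Pow(-19, -1), 0), 2)), 0), 103) = Mul(Add(Mul(Pow(Add(0, Rational(-1, 19)), -2), Pow(Add(Rational(-1, 19), 0), 2)), 0), 103) = Mul(Add(Mul(Pow(Rational(-1, 19), -2), Pow(Rational(-1, 19), 2)), 0), 103) = Mul(Add(Mul(361, Rational(1, 361)), 0), 103) = Mul(Add(1, 0), 103) = Mul(1, 103) = 103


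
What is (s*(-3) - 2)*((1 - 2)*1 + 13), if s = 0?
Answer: -24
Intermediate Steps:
(s*(-3) - 2)*((1 - 2)*1 + 13) = (0*(-3) - 2)*((1 - 2)*1 + 13) = (0 - 2)*(-1*1 + 13) = -2*(-1 + 13) = -2*12 = -24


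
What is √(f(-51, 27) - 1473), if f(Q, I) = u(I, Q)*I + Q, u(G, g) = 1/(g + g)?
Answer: 5*I*√70482/34 ≈ 39.042*I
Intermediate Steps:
u(G, g) = 1/(2*g)
f(Q, I) = Q + I/(2*Q) (f(Q, I) = (1/(2*Q))*I + Q = I/(2*Q) + Q = Q + I/(2*Q))
√(f(-51, 27) - 1473) = √((-51 + (½)*27/(-51)) - 1473) = √((-51 + (½)*27*(-1/51)) - 1473) = √((-51 - 9/34) - 1473) = √(-1743/34 - 1473) = √(-51825/34) = 5*I*√70482/34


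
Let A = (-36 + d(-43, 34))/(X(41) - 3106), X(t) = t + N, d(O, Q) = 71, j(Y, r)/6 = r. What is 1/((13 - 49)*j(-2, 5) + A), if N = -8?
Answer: -439/474125 ≈ -0.00092592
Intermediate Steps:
j(Y, r) = 6*r
X(t) = -8 + t (X(t) = t - 8 = -8 + t)
A = -5/439 (A = (-36 + 71)/((-8 + 41) - 3106) = 35/(33 - 3106) = 35/(-3073) = 35*(-1/3073) = -5/439 ≈ -0.011390)
1/((13 - 49)*j(-2, 5) + A) = 1/((13 - 49)*(6*5) - 5/439) = 1/(-36*30 - 5/439) = 1/(-1080 - 5/439) = 1/(-474125/439) = -439/474125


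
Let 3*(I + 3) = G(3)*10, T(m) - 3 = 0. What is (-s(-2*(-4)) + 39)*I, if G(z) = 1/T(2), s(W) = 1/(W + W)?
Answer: -10591/144 ≈ -73.549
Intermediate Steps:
T(m) = 3 (T(m) = 3 + 0 = 3)
s(W) = 1/(2*W)
G(z) = ⅓ (G(z) = 1/3 = ⅓)
I = -17/9 (I = -3 + ((⅓)*10)/3 = -3 + (⅓)*(10/3) = -3 + 10/9 = -17/9 ≈ -1.8889)
(-s(-2*(-4)) + 39)*I = (-1/(2*((-2*(-4)))) + 39)*(-17/9) = (-1/(2*8) + 39)*(-17/9) = (-1*1/16 + 39)*(-17/9) = (-1/16 + 39)*(-17/9) = (623/16)*(-17/9) = -10591/144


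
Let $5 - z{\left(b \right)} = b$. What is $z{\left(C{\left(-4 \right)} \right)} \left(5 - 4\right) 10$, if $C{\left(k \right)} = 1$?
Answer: $40$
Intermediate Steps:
$z{\left(b \right)} = 5 - b$
$z{\left(C{\left(-4 \right)} \right)} \left(5 - 4\right) 10 = \left(5 - 1\right) \left(5 - 4\right) 10 = \left(5 - 1\right) 1 \cdot 10 = 4 \cdot 10 = 40$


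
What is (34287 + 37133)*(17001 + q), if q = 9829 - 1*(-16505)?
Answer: 3094985700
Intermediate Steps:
q = 26334 (q = 9829 + 16505 = 26334)
(34287 + 37133)*(17001 + q) = (34287 + 37133)*(17001 + 26334) = 71420*43335 = 3094985700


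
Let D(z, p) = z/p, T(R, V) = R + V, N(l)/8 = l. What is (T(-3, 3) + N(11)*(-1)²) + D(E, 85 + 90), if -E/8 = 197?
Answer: 13824/175 ≈ 78.994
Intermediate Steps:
N(l) = 8*l
E = -1576 (E = -8*197 = -1576)
(T(-3, 3) + N(11)*(-1)²) + D(E, 85 + 90) = ((-3 + 3) + (8*11)*(-1)²) - 1576/(85 + 90) = (0 + 88*1) - 1576/175 = (0 + 88) - 1576*1/175 = 88 - 1576/175 = 13824/175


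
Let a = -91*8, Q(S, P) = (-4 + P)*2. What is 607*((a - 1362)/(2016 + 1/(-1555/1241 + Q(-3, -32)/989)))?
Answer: -2064374361610/3279302603 ≈ -629.52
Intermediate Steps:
Q(S, P) = -8 + 2*P
a = -728
607*((a - 1362)/(2016 + 1/(-1555/1241 + Q(-3, -32)/989))) = 607*((-728 - 1362)/(2016 + 1/(-1555/1241 + (-8 + 2*(-32))/989))) = 607*(-2090/(2016 + 1/(-1555*1/1241 + (-8 - 64)*(1/989)))) = 607*(-2090/(2016 + 1/(-1555/1241 - 72*1/989))) = 607*(-2090/(2016 + 1/(-1555/1241 - 72/989))) = 607*(-2090/(2016 + 1/(-1627247/1227349))) = 607*(-2090/(2016 - 1227349/1627247)) = 607*(-2090/3279302603/1627247) = 607*(-2090*1627247/3279302603) = 607*(-3400946230/3279302603) = -2064374361610/3279302603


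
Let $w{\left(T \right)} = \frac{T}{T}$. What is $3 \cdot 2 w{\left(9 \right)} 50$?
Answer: $300$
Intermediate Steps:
$w{\left(T \right)} = 1$
$3 \cdot 2 w{\left(9 \right)} 50 = 3 \cdot 2 \cdot 1 \cdot 50 = 6 \cdot 1 \cdot 50 = 6 \cdot 50 = 300$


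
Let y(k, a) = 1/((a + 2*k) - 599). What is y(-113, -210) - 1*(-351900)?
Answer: 364216499/1035 ≈ 3.5190e+5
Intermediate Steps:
y(k, a) = 1/(-599 + a + 2*k)
y(-113, -210) - 1*(-351900) = 1/(-599 - 210 + 2*(-113)) - 1*(-351900) = 1/(-599 - 210 - 226) + 351900 = 1/(-1035) + 351900 = -1/1035 + 351900 = 364216499/1035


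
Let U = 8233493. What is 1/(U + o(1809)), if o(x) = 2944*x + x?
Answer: 1/13560998 ≈ 7.3741e-8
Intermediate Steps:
o(x) = 2945*x
1/(U + o(1809)) = 1/(8233493 + 2945*1809) = 1/(8233493 + 5327505) = 1/13560998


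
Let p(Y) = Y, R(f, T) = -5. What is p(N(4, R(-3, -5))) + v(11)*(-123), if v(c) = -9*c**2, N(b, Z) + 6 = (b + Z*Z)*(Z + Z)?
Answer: 133651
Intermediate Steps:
N(b, Z) = -6 + 2*Z*(b + Z**2) (N(b, Z) = -6 + (b + Z*Z)*(Z + Z) = -6 + (b + Z**2)*(2*Z) = -6 + 2*Z*(b + Z**2))
p(N(4, R(-3, -5))) + v(11)*(-123) = (-6 + 2*(-5)**3 + 2*(-5)*4) - 9*11**2*(-123) = (-6 + 2*(-125) - 40) - 9*121*(-123) = (-6 - 250 - 40) - 1089*(-123) = -296 + 133947 = 133651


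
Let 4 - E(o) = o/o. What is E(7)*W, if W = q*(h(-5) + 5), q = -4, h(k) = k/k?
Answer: -72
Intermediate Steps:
h(k) = 1
E(o) = 3 (E(o) = 4 - o/o = 4 - 1*1 = 4 - 1 = 3)
W = -24 (W = -4*(1 + 5) = -4*6 = -24)
E(7)*W = 3*(-24) = -72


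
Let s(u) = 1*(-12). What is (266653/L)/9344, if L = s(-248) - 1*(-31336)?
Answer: 266653/292691456 ≈ 0.00091104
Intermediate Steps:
s(u) = -12
L = 31324 (L = -12 - 1*(-31336) = -12 + 31336 = 31324)
(266653/L)/9344 = (266653/31324)/9344 = (266653*(1/31324))*(1/9344) = (266653/31324)*(1/9344) = 266653/292691456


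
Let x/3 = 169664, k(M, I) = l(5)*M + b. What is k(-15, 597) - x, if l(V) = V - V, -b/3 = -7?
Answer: -508971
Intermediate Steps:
b = 21 (b = -3*(-7) = 21)
l(V) = 0
k(M, I) = 21 (k(M, I) = 0*M + 21 = 0 + 21 = 21)
x = 508992 (x = 3*169664 = 508992)
k(-15, 597) - x = 21 - 1*508992 = 21 - 508992 = -508971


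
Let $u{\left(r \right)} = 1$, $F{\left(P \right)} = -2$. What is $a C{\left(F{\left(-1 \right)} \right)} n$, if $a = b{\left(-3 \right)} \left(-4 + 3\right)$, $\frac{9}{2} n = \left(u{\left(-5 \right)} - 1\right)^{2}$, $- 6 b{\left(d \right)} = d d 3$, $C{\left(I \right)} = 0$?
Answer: $0$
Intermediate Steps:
$b{\left(d \right)} = - \frac{d^{2}}{2}$ ($b{\left(d \right)} = - \frac{d d 3}{6} = - \frac{d^{2} \cdot 3}{6} = - \frac{3 d^{2}}{6} = - \frac{d^{2}}{2}$)
$n = 0$ ($n = \frac{2 \left(1 - 1\right)^{2}}{9} = \frac{2 \cdot 0^{2}}{9} = \frac{2}{9} \cdot 0 = 0$)
$a = \frac{9}{2}$ ($a = - \frac{\left(-3\right)^{2}}{2} \left(-4 + 3\right) = \left(- \frac{1}{2}\right) 9 \left(-1\right) = \left(- \frac{9}{2}\right) \left(-1\right) = \frac{9}{2} \approx 4.5$)
$a C{\left(F{\left(-1 \right)} \right)} n = \frac{9}{2} \cdot 0 \cdot 0 = 0 \cdot 0 = 0$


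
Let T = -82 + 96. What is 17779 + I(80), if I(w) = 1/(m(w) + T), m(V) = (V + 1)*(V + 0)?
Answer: 115456827/6494 ≈ 17779.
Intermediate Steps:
m(V) = V*(1 + V) (m(V) = (1 + V)*V = V*(1 + V))
T = 14
I(w) = 1/(14 + w*(1 + w)) (I(w) = 1/(w*(1 + w) + 14) = 1/(14 + w*(1 + w)))
17779 + I(80) = 17779 + 1/(14 + 80*(1 + 80)) = 17779 + 1/(14 + 80*81) = 17779 + 1/(14 + 6480) = 17779 + 1/6494 = 115456827/6494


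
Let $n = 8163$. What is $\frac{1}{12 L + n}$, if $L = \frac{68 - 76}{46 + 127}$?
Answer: $\frac{173}{1412103} \approx 0.00012251$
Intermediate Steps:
$L = - \frac{8}{173} \approx -0.046243$
$\frac{1}{12 L + n} = \frac{1}{12 \left(- \frac{8}{173}\right) + 8163} = \frac{1}{- \frac{96}{173} + 8163} = \frac{1}{\frac{1412103}{173}} = \frac{173}{1412103}$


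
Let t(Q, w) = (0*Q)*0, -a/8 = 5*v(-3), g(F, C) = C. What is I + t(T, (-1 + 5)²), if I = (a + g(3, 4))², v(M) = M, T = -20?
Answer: 15376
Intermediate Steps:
a = 120 (a = -40*(-3) = -8*(-15) = 120)
t(Q, w) = 0 (t(Q, w) = 0*0 = 0)
I = 15376 (I = (120 + 4)² = 124² = 15376)
I + t(T, (-1 + 5)²) = 15376 + 0 = 15376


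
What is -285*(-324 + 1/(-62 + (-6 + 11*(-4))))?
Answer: 10342365/112 ≈ 92343.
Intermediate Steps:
-285*(-324 + 1/(-62 + (-6 + 11*(-4)))) = -285*(-324 + 1/(-62 + (-6 - 44))) = -285*(-324 + 1/(-62 - 50)) = -285*(-324 + 1/(-112)) = -285*(-324 - 1/112) = -285*(-36289/112) = 10342365/112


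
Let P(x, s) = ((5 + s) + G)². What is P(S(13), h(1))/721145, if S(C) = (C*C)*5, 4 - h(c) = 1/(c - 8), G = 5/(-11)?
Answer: 447561/4275668705 ≈ 0.00010468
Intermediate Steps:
G = -5/11 (G = 5*(-1/11) = -5/11 ≈ -0.45455)
h(c) = 4 - 1/(-8 + c) (h(c) = 4 - 1/(c - 8) = 4 - 1/(-8 + c))
S(C) = 5*C² (S(C) = C²*5 = 5*C²)
P(x, s) = (50/11 + s)² (P(x, s) = ((5 + s) - 5/11)² = (50/11 + s)²)
P(S(13), h(1))/721145 = ((50 + 11*((-33 + 4*1)/(-8 + 1)))²/121)/721145 = ((50 + 11*((-33 + 4)/(-7)))²/121)*(1/721145) = ((50 + 11*(-⅐*(-29)))²/121)*(1/721145) = ((50 + 11*(29/7))²/121)*(1/721145) = ((50 + 319/7)²/121)*(1/721145) = ((669/7)²/121)*(1/721145) = ((1/121)*(447561/49))*(1/721145) = (447561/5929)*(1/721145) = 447561/4275668705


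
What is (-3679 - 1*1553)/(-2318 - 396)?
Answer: 2616/1357 ≈ 1.9278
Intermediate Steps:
(-3679 - 1*1553)/(-2318 - 396) = (-3679 - 1553)/(-2714) = -5232*(-1/2714) = 2616/1357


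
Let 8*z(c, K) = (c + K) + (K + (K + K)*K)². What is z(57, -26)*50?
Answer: 43957675/4 ≈ 1.0989e+7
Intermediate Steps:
z(c, K) = K/8 + c/8 + (K + 2*K²)²/8 (z(c, K) = ((c + K) + (K + (K + K)*K)²)/8 = ((K + c) + (K + (2*K)*K)²)/8 = ((K + c) + (K + 2*K²)²)/8 = (K + c + (K + 2*K²)²)/8 = K/8 + c/8 + (K + 2*K²)²/8)
z(57, -26)*50 = ((⅛)*(-26) + (⅛)*57 + (⅛)*(-26)²*(1 + 2*(-26))²)*50 = (-13/4 + 57/8 + (⅛)*676*(1 - 52)²)*50 = (-13/4 + 57/8 + (⅛)*676*(-51)²)*50 = (-13/4 + 57/8 + (⅛)*676*2601)*50 = (-13/4 + 57/8 + 439569/2)*50 = (1758307/8)*50 = 43957675/4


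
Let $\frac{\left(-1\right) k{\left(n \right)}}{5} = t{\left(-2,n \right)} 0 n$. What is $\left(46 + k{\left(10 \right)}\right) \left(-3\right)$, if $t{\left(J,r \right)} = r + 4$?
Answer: $-138$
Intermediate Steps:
$t{\left(J,r \right)} = 4 + r$
$k{\left(n \right)} = 0$ ($k{\left(n \right)} = - 5 \left(4 + n\right) 0 n = - 5 \cdot 0 n = \left(-5\right) 0 = 0$)
$\left(46 + k{\left(10 \right)}\right) \left(-3\right) = \left(46 + 0\right) \left(-3\right) = 46 \left(-3\right) = -138$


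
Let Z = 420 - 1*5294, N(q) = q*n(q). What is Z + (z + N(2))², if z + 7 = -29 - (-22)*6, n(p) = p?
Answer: 5126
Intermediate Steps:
N(q) = q² (N(q) = q*q = q²)
Z = -4874 (Z = 420 - 5294 = -4874)
z = 96 (z = -7 + (-29 - (-22)*6) = -7 + (-29 - 1*(-132)) = -7 + (-29 + 132) = -7 + 103 = 96)
Z + (z + N(2))² = -4874 + (96 + 2²)² = -4874 + (96 + 4)² = -4874 + 100² = -4874 + 10000 = 5126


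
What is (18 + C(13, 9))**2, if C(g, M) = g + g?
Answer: 1936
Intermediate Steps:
C(g, M) = 2*g
(18 + C(13, 9))**2 = (18 + 2*13)**2 = (18 + 26)**2 = 44**2 = 1936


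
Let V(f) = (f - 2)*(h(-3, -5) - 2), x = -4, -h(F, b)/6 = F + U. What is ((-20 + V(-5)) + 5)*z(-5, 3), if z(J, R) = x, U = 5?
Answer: -332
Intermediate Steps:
h(F, b) = -30 - 6*F (h(F, b) = -6*(F + 5) = -6*(5 + F) = -30 - 6*F)
V(f) = 28 - 14*f (V(f) = (f - 2)*((-30 - 6*(-3)) - 2) = (-2 + f)*((-30 + 18) - 2) = (-2 + f)*(-12 - 2) = (-2 + f)*(-14) = 28 - 14*f)
z(J, R) = -4
((-20 + V(-5)) + 5)*z(-5, 3) = ((-20 + (28 - 14*(-5))) + 5)*(-4) = ((-20 + (28 + 70)) + 5)*(-4) = ((-20 + 98) + 5)*(-4) = (78 + 5)*(-4) = 83*(-4) = -332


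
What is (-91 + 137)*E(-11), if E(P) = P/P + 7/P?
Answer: 184/11 ≈ 16.727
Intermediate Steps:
E(P) = 1 + 7/P
(-91 + 137)*E(-11) = (-91 + 137)*((7 - 11)/(-11)) = 46*(-1/11*(-4)) = 46*(4/11) = 184/11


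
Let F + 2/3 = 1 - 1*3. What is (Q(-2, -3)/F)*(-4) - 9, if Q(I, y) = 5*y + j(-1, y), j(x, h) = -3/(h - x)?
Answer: -117/4 ≈ -29.250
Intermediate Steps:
F = -8/3 (F = -2/3 + (1 - 1*3) = -2/3 + (1 - 3) = -2/3 - 2 = -8/3 ≈ -2.6667)
Q(I, y) = 3/(-1 - y) + 5*y (Q(I, y) = 5*y + 3/(-1 - y) = 3/(-1 - y) + 5*y)
(Q(-2, -3)/F)*(-4) - 9 = (((-3 + 5*(-3)*(1 - 3))/(1 - 3))/(-8/3))*(-4) - 9 = (((-3 + 5*(-3)*(-2))/(-2))*(-3/8))*(-4) - 9 = (-(-3 + 30)/2*(-3/8))*(-4) - 9 = (-1/2*27*(-3/8))*(-4) - 9 = -27/2*(-3/8)*(-4) - 9 = (81/16)*(-4) - 9 = -81/4 - 9 = -117/4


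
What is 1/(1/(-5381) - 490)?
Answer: -5381/2636691 ≈ -0.0020408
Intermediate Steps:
1/(1/(-5381) - 490) = 1/(-1/5381 - 490) = 1/(-2636691/5381) = -5381/2636691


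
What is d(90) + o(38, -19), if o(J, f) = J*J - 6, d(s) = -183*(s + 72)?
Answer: -28208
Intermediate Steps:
d(s) = -13176 - 183*s (d(s) = -183*(72 + s) = -13176 - 183*s)
o(J, f) = -6 + J² (o(J, f) = J² - 6 = -6 + J²)
d(90) + o(38, -19) = (-13176 - 183*90) + (-6 + 38²) = (-13176 - 16470) + (-6 + 1444) = -29646 + 1438 = -28208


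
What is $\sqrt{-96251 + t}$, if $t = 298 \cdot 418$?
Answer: $\sqrt{28313} \approx 168.26$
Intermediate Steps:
$t = 124564$
$\sqrt{-96251 + t} = \sqrt{-96251 + 124564} = \sqrt{28313}$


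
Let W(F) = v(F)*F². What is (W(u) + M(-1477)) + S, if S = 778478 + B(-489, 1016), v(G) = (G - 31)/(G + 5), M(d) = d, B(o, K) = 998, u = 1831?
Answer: 207305999/51 ≈ 4.0648e+6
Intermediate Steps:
v(G) = (-31 + G)/(5 + G)
W(F) = F²*(-31 + F)/(5 + F) (W(F) = ((-31 + F)/(5 + F))*F² = F²*(-31 + F)/(5 + F))
S = 779476 (S = 778478 + 998 = 779476)
(W(u) + M(-1477)) + S = (1831²*(-31 + 1831)/(5 + 1831) - 1477) + 779476 = (3352561*1800/1836 - 1477) + 779476 = (3352561*(1/1836)*1800 - 1477) + 779476 = (167628050/51 - 1477) + 779476 = 167552723/51 + 779476 = 207305999/51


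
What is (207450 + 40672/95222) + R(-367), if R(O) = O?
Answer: 9859449049/47611 ≈ 2.0708e+5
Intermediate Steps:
(207450 + 40672/95222) + R(-367) = (207450 + 40672/95222) - 367 = (207450 + 40672*(1/95222)) - 367 = (207450 + 20336/47611) - 367 = 9876922286/47611 - 367 = 9859449049/47611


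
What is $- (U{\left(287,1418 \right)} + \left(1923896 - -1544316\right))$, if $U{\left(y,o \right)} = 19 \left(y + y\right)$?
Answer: $-3479118$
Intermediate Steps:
$U{\left(y,o \right)} = 38 y$ ($U{\left(y,o \right)} = 19 \cdot 2 y = 38 y$)
$- (U{\left(287,1418 \right)} + \left(1923896 - -1544316\right)) = - (38 \cdot 287 + \left(1923896 - -1544316\right)) = - (10906 + \left(1923896 + 1544316\right)) = - (10906 + 3468212) = \left(-1\right) 3479118 = -3479118$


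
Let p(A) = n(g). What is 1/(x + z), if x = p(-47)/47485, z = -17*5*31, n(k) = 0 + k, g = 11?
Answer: -47485/125122964 ≈ -0.00037951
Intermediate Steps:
n(k) = k
p(A) = 11
z = -2635 (z = -85*31 = -2635)
x = 11/47485 ≈ 0.00023165
1/(x + z) = 1/(11/47485 - 2635) = 1/(-125122964/47485) = -47485/125122964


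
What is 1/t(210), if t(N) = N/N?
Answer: 1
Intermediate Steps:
t(N) = 1
1/t(210) = 1/1 = 1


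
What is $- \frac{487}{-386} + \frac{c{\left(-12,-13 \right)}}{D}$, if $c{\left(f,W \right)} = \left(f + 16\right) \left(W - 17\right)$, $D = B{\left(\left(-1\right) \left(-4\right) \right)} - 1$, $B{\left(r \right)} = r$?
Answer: $- \frac{14953}{386} \approx -38.738$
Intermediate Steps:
$D = 3$ ($D = \left(-1\right) \left(-4\right) - 1 = 4 - 1 = 3$)
$c{\left(f,W \right)} = \left(-17 + W\right) \left(16 + f\right)$ ($c{\left(f,W \right)} = \left(16 + f\right) \left(-17 + W\right) = \left(-17 + W\right) \left(16 + f\right)$)
$- \frac{487}{-386} + \frac{c{\left(-12,-13 \right)}}{D} = - \frac{487}{-386} + \frac{-272 - -204 + 16 \left(-13\right) - -156}{3} = \left(-487\right) \left(- \frac{1}{386}\right) + \left(-272 + 204 - 208 + 156\right) \frac{1}{3} = \frac{487}{386} - 40 = - \frac{14953}{386}$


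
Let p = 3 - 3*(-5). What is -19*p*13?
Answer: -4446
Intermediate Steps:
p = 18 (p = 3 + 15 = 18)
-19*p*13 = -19*18*13 = -342*13 = -4446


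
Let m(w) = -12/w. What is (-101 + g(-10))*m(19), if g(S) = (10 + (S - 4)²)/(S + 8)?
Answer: 2448/19 ≈ 128.84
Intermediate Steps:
g(S) = (10 + (-4 + S)²)/(8 + S)
(-101 + g(-10))*m(19) = (-101 + (10 + (-4 - 10)²)/(8 - 10))*(-12/19) = (-101 + (10 + (-14)²)/(-2))*(-12*1/19) = (-101 - (10 + 196)/2)*(-12/19) = (-101 - ½*206)*(-12/19) = (-101 - 103)*(-12/19) = -204*(-12/19) = 2448/19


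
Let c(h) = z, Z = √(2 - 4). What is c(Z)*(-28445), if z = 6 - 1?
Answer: -142225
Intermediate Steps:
Z = I*√2 (Z = √(-2) = I*√2 ≈ 1.4142*I)
z = 5
c(h) = 5
c(Z)*(-28445) = 5*(-28445) = -142225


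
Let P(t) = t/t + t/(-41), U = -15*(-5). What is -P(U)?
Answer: 34/41 ≈ 0.82927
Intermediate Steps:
U = 75
P(t) = 1 - t/41 (P(t) = 1 + t*(-1/41) = 1 - t/41)
-P(U) = -(1 - 1/41*75) = -(1 - 75/41) = -1*(-34/41) = 34/41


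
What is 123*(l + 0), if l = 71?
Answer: 8733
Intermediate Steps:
123*(l + 0) = 123*(71 + 0) = 123*71 = 8733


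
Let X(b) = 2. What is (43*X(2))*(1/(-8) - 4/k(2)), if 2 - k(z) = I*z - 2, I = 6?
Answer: 129/4 ≈ 32.250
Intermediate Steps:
k(z) = 4 - 6*z (k(z) = 2 - (6*z - 2) = 2 - (-2 + 6*z) = 2 + (2 - 6*z) = 4 - 6*z)
(43*X(2))*(1/(-8) - 4/k(2)) = (43*2)*(1/(-8) - 4/(4 - 6*2)) = 86*(1*(-⅛) - 4/(4 - 12)) = 86*(-⅛ - 4/(-8)) = 86*(-⅛ - 4*(-⅛)) = 86*(-⅛ + ½) = 86*(3/8) = 129/4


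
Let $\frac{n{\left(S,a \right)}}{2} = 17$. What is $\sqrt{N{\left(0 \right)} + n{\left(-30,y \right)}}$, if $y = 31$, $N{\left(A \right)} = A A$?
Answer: $\sqrt{34} \approx 5.8309$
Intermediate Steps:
$N{\left(A \right)} = A^{2}$
$n{\left(S,a \right)} = 34$ ($n{\left(S,a \right)} = 2 \cdot 17 = 34$)
$\sqrt{N{\left(0 \right)} + n{\left(-30,y \right)}} = \sqrt{0^{2} + 34} = \sqrt{0 + 34} = \sqrt{34}$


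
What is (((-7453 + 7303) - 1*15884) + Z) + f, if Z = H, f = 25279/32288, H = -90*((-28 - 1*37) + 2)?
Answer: -334607553/32288 ≈ -10363.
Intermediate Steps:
H = 5670 (H = -90*((-28 - 37) + 2) = -90*(-65 + 2) = -90*(-63) = 5670)
f = 25279/32288 (f = 25279*(1/32288) = 25279/32288 ≈ 0.78292)
Z = 5670
(((-7453 + 7303) - 1*15884) + Z) + f = (((-7453 + 7303) - 1*15884) + 5670) + 25279/32288 = ((-150 - 15884) + 5670) + 25279/32288 = (-16034 + 5670) + 25279/32288 = -10364 + 25279/32288 = -334607553/32288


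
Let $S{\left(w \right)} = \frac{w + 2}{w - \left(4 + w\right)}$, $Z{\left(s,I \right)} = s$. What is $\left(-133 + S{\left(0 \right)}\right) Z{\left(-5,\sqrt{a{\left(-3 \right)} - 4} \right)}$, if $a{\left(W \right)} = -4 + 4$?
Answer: $\frac{1335}{2} \approx 667.5$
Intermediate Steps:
$a{\left(W \right)} = 0$
$S{\left(w \right)} = - \frac{1}{2} - \frac{w}{4}$ ($S{\left(w \right)} = \frac{2 + w}{-4} = \left(2 + w\right) \left(- \frac{1}{4}\right) = - \frac{1}{2} - \frac{w}{4}$)
$\left(-133 + S{\left(0 \right)}\right) Z{\left(-5,\sqrt{a{\left(-3 \right)} - 4} \right)} = \left(-133 - \frac{1}{2}\right) \left(-5\right) = \left(- \frac{267}{2}\right) \left(-5\right) = \frac{1335}{2}$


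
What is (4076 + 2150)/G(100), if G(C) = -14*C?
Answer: -3113/700 ≈ -4.4471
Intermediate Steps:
(4076 + 2150)/G(100) = (4076 + 2150)/((-14*100)) = 6226/(-1400) = 6226*(-1/1400) = -3113/700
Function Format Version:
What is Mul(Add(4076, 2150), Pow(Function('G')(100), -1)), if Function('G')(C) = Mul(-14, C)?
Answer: Rational(-3113, 700) ≈ -4.4471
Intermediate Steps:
Mul(Add(4076, 2150), Pow(Function('G')(100), -1)) = Mul(Add(4076, 2150), Pow(Mul(-14, 100), -1)) = Mul(6226, Pow(-1400, -1)) = Mul(6226, Rational(-1, 1400)) = Rational(-3113, 700)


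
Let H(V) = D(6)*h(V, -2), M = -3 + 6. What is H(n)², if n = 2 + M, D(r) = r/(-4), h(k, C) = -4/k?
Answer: 36/25 ≈ 1.4400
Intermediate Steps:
M = 3
D(r) = -r/4 (D(r) = r*(-¼) = -r/4)
n = 5 (n = 2 + 3 = 5)
H(V) = 6/V (H(V) = (-¼*6)*(-4/V) = -(-6)/V = 6/V)
H(n)² = (6/5)² = 36/25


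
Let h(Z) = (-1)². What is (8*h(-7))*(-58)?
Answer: -464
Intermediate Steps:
h(Z) = 1
(8*h(-7))*(-58) = (8*1)*(-58) = 8*(-58) = -464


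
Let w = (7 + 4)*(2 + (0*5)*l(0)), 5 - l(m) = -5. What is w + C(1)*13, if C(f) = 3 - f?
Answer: 48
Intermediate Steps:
l(m) = 10 (l(m) = 5 - 1*(-5) = 5 + 5 = 10)
w = 22 (w = (7 + 4)*(2 + (0*5)*10) = 11*(2 + 0*10) = 11*(2 + 0) = 11*2 = 22)
w + C(1)*13 = 22 + (3 - 1*1)*13 = 22 + (3 - 1)*13 = 22 + 2*13 = 22 + 26 = 48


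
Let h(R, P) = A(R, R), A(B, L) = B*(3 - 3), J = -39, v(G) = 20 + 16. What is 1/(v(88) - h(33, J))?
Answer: 1/36 ≈ 0.027778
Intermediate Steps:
v(G) = 36
A(B, L) = 0 (A(B, L) = B*0 = 0)
h(R, P) = 0
1/(v(88) - h(33, J)) = 1/(36 - 1*0) = 1/(36 + 0) = 1/36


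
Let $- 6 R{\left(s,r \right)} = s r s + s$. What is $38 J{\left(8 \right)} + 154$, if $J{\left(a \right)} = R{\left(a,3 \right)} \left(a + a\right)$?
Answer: $- \frac{60338}{3} \approx -20113.0$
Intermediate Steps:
$R{\left(s,r \right)} = - \frac{s}{6} - \frac{r s^{2}}{6}$ ($R{\left(s,r \right)} = - \frac{s r s + s}{6} = - \frac{r s s + s}{6} = - \frac{r s^{2} + s}{6} = - \frac{s + r s^{2}}{6} = - \frac{s}{6} - \frac{r s^{2}}{6}$)
$J{\left(a \right)} = - \frac{a^{2} \left(1 + 3 a\right)}{3}$ ($J{\left(a \right)} = - \frac{a \left(1 + 3 a\right)}{6} \left(a + a\right) = - \frac{a \left(1 + 3 a\right)}{6} \cdot 2 a = - \frac{a^{2} \left(1 + 3 a\right)}{3}$)
$38 J{\left(8 \right)} + 154 = 38 \left(- 8^{2} \left(\frac{1}{3} + 8\right)\right) + 154 = 38 \left(\left(-1\right) 64 \cdot \frac{25}{3}\right) + 154 = 38 \left(- \frac{1600}{3}\right) + 154 = - \frac{60800}{3} + 154 = - \frac{60338}{3}$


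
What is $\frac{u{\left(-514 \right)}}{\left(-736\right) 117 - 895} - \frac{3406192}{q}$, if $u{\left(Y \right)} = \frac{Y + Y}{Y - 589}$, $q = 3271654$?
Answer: $- \frac{163445626490372}{156988224967267} \approx -1.0411$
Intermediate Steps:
$u{\left(Y \right)} = \frac{2 Y}{-589 + Y}$
$\frac{u{\left(-514 \right)}}{\left(-736\right) 117 - 895} - \frac{3406192}{q} = \frac{2 \left(-514\right) \frac{1}{-589 - 514}}{\left(-736\right) 117 - 895} - \frac{3406192}{3271654} = \frac{2 \left(-514\right) \frac{1}{-1103}}{-86112 - 895} - \frac{1703096}{1635827} = \frac{2 \left(-514\right) \left(- \frac{1}{1103}\right)}{-87007} - \frac{1703096}{1635827} = \frac{1028}{1103} \left(- \frac{1}{87007}\right) - \frac{1703096}{1635827} = - \frac{1028}{95968721} - \frac{1703096}{1635827} = - \frac{163445626490372}{156988224967267}$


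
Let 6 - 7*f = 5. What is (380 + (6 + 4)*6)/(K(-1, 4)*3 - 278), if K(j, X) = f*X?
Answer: -1540/967 ≈ -1.5926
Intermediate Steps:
f = 1/7 (f = 6/7 - 1/7*5 = 6/7 - 5/7 = 1/7 ≈ 0.14286)
K(j, X) = X/7
(380 + (6 + 4)*6)/(K(-1, 4)*3 - 278) = (380 + (6 + 4)*6)/(((1/7)*4)*3 - 278) = (380 + 10*6)/((4/7)*3 - 278) = (380 + 60)/(12/7 - 278) = 440/(-1934/7) = 440*(-7/1934) = -1540/967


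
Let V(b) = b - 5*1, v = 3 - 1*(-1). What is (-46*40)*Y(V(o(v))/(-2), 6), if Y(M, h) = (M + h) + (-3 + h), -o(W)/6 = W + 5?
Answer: -70840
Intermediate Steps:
v = 4 (v = 3 + 1 = 4)
o(W) = -30 - 6*W (o(W) = -6*(W + 5) = -6*(5 + W) = -30 - 6*W)
V(b) = -5 + b (V(b) = b - 5 = -5 + b)
Y(M, h) = -3 + M + 2*h
(-46*40)*Y(V(o(v))/(-2), 6) = (-46*40)*(-3 + (-5 + (-30 - 6*4))/(-2) + 2*6) = -1840*(-3 + (-5 + (-30 - 24))*(-½) + 12) = -1840*(-3 + (-5 - 54)*(-½) + 12) = -1840*(-3 - 59*(-½) + 12) = -1840*(-3 + 59/2 + 12) = -1840*77/2 = -70840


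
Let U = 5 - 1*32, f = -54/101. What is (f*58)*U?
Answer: 84564/101 ≈ 837.27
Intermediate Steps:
f = -54/101 (f = -54*1/101 = -54/101 ≈ -0.53465)
U = -27 (U = 5 - 32 = -27)
(f*58)*U = -54/101*58*(-27) = -3132/101*(-27) = 84564/101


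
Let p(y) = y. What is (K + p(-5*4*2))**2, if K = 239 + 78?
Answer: 76729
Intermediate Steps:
K = 317
(K + p(-5*4*2))**2 = (317 - 5*4*2)**2 = (317 - 20*2)**2 = (317 - 40)**2 = 277**2 = 76729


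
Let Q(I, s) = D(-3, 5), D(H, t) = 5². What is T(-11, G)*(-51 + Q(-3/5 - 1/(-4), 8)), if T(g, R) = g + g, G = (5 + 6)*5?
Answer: 572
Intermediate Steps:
D(H, t) = 25
G = 55 (G = 11*5 = 55)
Q(I, s) = 25
T(g, R) = 2*g
T(-11, G)*(-51 + Q(-3/5 - 1/(-4), 8)) = (2*(-11))*(-51 + 25) = -22*(-26) = 572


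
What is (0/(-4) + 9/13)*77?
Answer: 693/13 ≈ 53.308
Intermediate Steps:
(0/(-4) + 9/13)*77 = (0*(-¼) + 9*(1/13))*77 = (0 + 9/13)*77 = (9/13)*77 = 693/13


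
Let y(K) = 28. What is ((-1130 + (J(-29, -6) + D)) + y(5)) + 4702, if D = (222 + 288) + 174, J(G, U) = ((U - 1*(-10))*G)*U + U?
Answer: 4974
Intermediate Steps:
J(G, U) = U + G*U*(10 + U) (J(G, U) = ((U + 10)*G)*U + U = ((10 + U)*G)*U + U = (G*(10 + U))*U + U = G*U*(10 + U) + U = U + G*U*(10 + U))
D = 684 (D = 510 + 174 = 684)
((-1130 + (J(-29, -6) + D)) + y(5)) + 4702 = ((-1130 + (-6*(1 + 10*(-29) - 29*(-6)) + 684)) + 28) + 4702 = ((-1130 + (-6*(1 - 290 + 174) + 684)) + 28) + 4702 = ((-1130 + (-6*(-115) + 684)) + 28) + 4702 = ((-1130 + (690 + 684)) + 28) + 4702 = ((-1130 + 1374) + 28) + 4702 = (244 + 28) + 4702 = 272 + 4702 = 4974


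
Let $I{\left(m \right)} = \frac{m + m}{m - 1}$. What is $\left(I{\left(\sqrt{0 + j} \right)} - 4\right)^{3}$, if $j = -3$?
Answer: $-10 - 9 i \sqrt{3} \approx -10.0 - 15.588 i$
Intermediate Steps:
$I{\left(m \right)} = \frac{2 m}{-1 + m}$
$\left(I{\left(\sqrt{0 + j} \right)} - 4\right)^{3} = \left(\frac{2 \sqrt{0 - 3}}{-1 + \sqrt{0 - 3}} - 4\right)^{3} = \left(\frac{2 \sqrt{-3}}{-1 + \sqrt{-3}} - 4\right)^{3} = \left(\frac{2 i \sqrt{3}}{-1 + i \sqrt{3}} - 4\right)^{3} = \left(-4 + \frac{2 i \sqrt{3}}{-1 + i \sqrt{3}}\right)^{3}$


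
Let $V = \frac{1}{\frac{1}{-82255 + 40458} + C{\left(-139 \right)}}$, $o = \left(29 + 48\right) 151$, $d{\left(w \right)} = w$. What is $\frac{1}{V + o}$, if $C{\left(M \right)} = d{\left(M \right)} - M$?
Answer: $- \frac{1}{30170} \approx -3.3146 \cdot 10^{-5}$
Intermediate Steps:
$C{\left(M \right)} = 0$ ($C{\left(M \right)} = M - M = 0$)
$o = 11627$ ($o = 77 \cdot 151 = 11627$)
$V = -41797$ ($V = \frac{1}{\frac{1}{-82255 + 40458} + 0} = \frac{1}{\frac{1}{-41797} + 0} = \frac{1}{- \frac{1}{41797} + 0} = \frac{1}{- \frac{1}{41797}} = -41797$)
$\frac{1}{V + o} = \frac{1}{-41797 + 11627} = \frac{1}{-30170} = - \frac{1}{30170}$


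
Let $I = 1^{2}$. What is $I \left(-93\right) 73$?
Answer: $-6789$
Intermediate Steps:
$I = 1$
$I \left(-93\right) 73 = 1 \left(-93\right) 73 = \left(-93\right) 73 = -6789$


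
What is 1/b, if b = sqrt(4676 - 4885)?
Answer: -I*sqrt(209)/209 ≈ -0.069171*I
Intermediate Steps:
b = I*sqrt(209) (b = sqrt(-209) = I*sqrt(209) ≈ 14.457*I)
1/b = 1/(I*sqrt(209)) = -I*sqrt(209)/209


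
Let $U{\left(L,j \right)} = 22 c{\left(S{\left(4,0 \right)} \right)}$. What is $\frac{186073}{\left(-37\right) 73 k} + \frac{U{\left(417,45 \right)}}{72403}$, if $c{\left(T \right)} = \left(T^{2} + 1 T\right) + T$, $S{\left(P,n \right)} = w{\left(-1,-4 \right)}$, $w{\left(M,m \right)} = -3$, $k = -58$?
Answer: $\frac{364394131}{306554302} \approx 1.1887$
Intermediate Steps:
$S{\left(P,n \right)} = -3$
$c{\left(T \right)} = T^{2} + 2 T$ ($c{\left(T \right)} = \left(T^{2} + T\right) + T = \left(T + T^{2}\right) + T = T^{2} + 2 T$)
$U{\left(L,j \right)} = 66$ ($U{\left(L,j \right)} = 22 \left(- 3 \left(2 - 3\right)\right) = 22 \left(\left(-3\right) \left(-1\right)\right) = 22 \cdot 3 = 66$)
$\frac{186073}{\left(-37\right) 73 k} + \frac{U{\left(417,45 \right)}}{72403} = \frac{186073}{\left(-37\right) 73 \left(-58\right)} + \frac{66}{72403} = \frac{186073}{\left(-2701\right) \left(-58\right)} + 66 \cdot \frac{1}{72403} = \frac{186073}{156658} + \frac{66}{72403} = 186073 \cdot \frac{1}{156658} + \frac{66}{72403} = \frac{5029}{4234} + \frac{66}{72403} = \frac{364394131}{306554302}$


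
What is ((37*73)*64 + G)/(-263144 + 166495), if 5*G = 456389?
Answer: -1320709/483245 ≈ -2.7330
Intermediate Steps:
G = 456389/5 (G = (1/5)*456389 = 456389/5 ≈ 91278.)
((37*73)*64 + G)/(-263144 + 166495) = ((37*73)*64 + 456389/5)/(-263144 + 166495) = (2701*64 + 456389/5)/(-96649) = (172864 + 456389/5)*(-1/96649) = (1320709/5)*(-1/96649) = -1320709/483245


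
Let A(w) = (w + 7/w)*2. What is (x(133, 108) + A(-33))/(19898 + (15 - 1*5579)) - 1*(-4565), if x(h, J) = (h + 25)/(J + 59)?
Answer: 180305162980/39497337 ≈ 4565.0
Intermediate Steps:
A(w) = 2*w + 14/w
x(h, J) = (25 + h)/(59 + J)
(x(133, 108) + A(-33))/(19898 + (15 - 1*5579)) - 1*(-4565) = ((25 + 133)/(59 + 108) + (2*(-33) + 14/(-33)))/(19898 + (15 - 1*5579)) - 1*(-4565) = (158/167 + (-66 + 14*(-1/33)))/(19898 + (15 - 5579)) + 4565 = ((1/167)*158 + (-66 - 14/33))/(19898 - 5564) + 4565 = (158/167 - 2192/33)/14334 + 4565 = -360850/5511*1/14334 + 4565 = -180425/39497337 + 4565 = 180305162980/39497337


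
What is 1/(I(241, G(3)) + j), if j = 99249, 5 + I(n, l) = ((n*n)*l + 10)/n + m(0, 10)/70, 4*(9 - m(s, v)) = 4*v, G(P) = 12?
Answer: 16870/1723034779 ≈ 9.7909e-6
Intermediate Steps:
m(s, v) = 9 - v
I(n, l) = -351/70 + (10 + l*n**2)/n (I(n, l) = -5 + (((n*n)*l + 10)/n + (9 - 1*10)/70) = -5 + ((n**2*l + 10)/n + (9 - 10)*(1/70)) = -5 + ((l*n**2 + 10)/n - 1*1/70) = -5 + ((10 + l*n**2)/n - 1/70) = -5 + (-1/70 + (10 + l*n**2)/n) = -351/70 + (10 + l*n**2)/n)
1/(I(241, G(3)) + j) = 1/((-351/70 + 10/241 + 12*241) + 99249) = 1/((-351/70 + 10*(1/241) + 2892) + 99249) = 1/((-351/70 + 10/241 + 2892) + 99249) = 1/(48704149/16870 + 99249) = 1/(1723034779/16870) = 16870/1723034779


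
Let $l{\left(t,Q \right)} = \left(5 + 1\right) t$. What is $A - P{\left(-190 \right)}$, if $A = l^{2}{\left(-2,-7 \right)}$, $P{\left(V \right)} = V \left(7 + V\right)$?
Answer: $-34626$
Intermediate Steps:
$l{\left(t,Q \right)} = 6 t$
$A = 144$ ($A = \left(6 \left(-2\right)\right)^{2} = \left(-12\right)^{2} = 144$)
$A - P{\left(-190 \right)} = 144 - - 190 \left(7 - 190\right) = 144 - \left(-190\right) \left(-183\right) = 144 - 34770 = -34626$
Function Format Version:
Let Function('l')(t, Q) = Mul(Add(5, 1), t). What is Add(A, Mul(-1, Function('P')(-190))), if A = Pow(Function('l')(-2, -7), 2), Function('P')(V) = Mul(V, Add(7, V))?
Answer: -34626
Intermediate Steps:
Function('l')(t, Q) = Mul(6, t)
A = 144 (A = Pow(Mul(6, -2), 2) = Pow(-12, 2) = 144)
Add(A, Mul(-1, Function('P')(-190))) = Add(144, Mul(-1, Mul(-190, Add(7, -190)))) = Add(144, Mul(-1, Mul(-190, -183))) = Add(144, Mul(-1, 34770)) = Add(144, -34770) = -34626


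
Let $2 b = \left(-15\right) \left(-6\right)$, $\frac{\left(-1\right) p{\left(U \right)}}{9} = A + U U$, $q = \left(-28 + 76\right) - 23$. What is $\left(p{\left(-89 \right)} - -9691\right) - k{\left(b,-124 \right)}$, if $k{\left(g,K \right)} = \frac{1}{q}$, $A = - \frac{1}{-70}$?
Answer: $- \frac{21559359}{350} \approx -61598.0$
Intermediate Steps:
$A = \frac{1}{70}$ ($A = \left(-1\right) \left(- \frac{1}{70}\right) = \frac{1}{70} \approx 0.014286$)
$q = 25$ ($q = 48 - 23 = 25$)
$p{\left(U \right)} = - \frac{9}{70} - 9 U^{2}$ ($p{\left(U \right)} = - 9 \left(\frac{1}{70} + U U\right) = - 9 \left(\frac{1}{70} + U^{2}\right) = - \frac{9}{70} - 9 U^{2}$)
$b = 45$ ($b = \frac{\left(-15\right) \left(-6\right)}{2} = \frac{1}{2} \cdot 90 = 45$)
$k{\left(g,K \right)} = \frac{1}{25}$
$\left(p{\left(-89 \right)} - -9691\right) - k{\left(b,-124 \right)} = \left(\left(- \frac{9}{70} - 9 \left(-89\right)^{2}\right) - -9691\right) - \frac{1}{25} = \left(\left(- \frac{9}{70} - 71289\right) + 9691\right) - \frac{1}{25} = \left(- \frac{4990239}{70} + 9691\right) - \frac{1}{25} = - \frac{4311869}{70} - \frac{1}{25} = - \frac{21559359}{350}$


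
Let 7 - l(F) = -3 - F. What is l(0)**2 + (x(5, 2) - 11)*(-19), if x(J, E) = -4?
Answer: 385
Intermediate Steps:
l(F) = 10 + F (l(F) = 7 - (-3 - F) = 7 + (3 + F) = 10 + F)
l(0)**2 + (x(5, 2) - 11)*(-19) = (10 + 0)**2 + (-4 - 11)*(-19) = 10**2 - 15*(-19) = 100 + 285 = 385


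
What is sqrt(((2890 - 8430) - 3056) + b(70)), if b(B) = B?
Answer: 7*I*sqrt(174) ≈ 92.336*I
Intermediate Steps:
sqrt(((2890 - 8430) - 3056) + b(70)) = sqrt(((2890 - 8430) - 3056) + 70) = sqrt((-5540 - 3056) + 70) = sqrt(-8596 + 70) = sqrt(-8526) = 7*I*sqrt(174)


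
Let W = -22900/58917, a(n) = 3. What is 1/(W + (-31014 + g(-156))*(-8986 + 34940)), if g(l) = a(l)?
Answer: -58917/47419906830898 ≈ -1.2425e-9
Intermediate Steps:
g(l) = 3
W = -22900/58917 (W = -22900*1/58917 = -22900/58917 ≈ -0.38868)
1/(W + (-31014 + g(-156))*(-8986 + 34940)) = 1/(-22900/58917 + (-31014 + 3)*(-8986 + 34940)) = 1/(-22900/58917 - 31011*25954) = 1/(-22900/58917 - 804859494) = 1/(-47419906830898/58917) = -58917/47419906830898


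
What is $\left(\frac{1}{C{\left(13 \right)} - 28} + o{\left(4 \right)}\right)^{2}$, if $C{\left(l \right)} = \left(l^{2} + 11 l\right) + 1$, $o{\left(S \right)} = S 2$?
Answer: $\frac{5202961}{81225} \approx 64.056$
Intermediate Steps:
$o{\left(S \right)} = 2 S$
$C{\left(l \right)} = 1 + l^{2} + 11 l$
$\left(\frac{1}{C{\left(13 \right)} - 28} + o{\left(4 \right)}\right)^{2} = \left(\frac{1}{\left(1 + 13^{2} + 11 \cdot 13\right) - 28} + 2 \cdot 4\right)^{2} = \left(\frac{1}{\left(1 + 169 + 143\right) - 28} + 8\right)^{2} = \left(\frac{1}{313 - 28} + 8\right)^{2} = \left(\frac{1}{285} + 8\right)^{2} = \left(\frac{2281}{285}\right)^{2} = \frac{5202961}{81225}$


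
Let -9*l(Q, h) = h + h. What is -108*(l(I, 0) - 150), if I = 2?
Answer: 16200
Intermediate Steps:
l(Q, h) = -2*h/9 (l(Q, h) = -(h + h)/9 = -2*h/9)
-108*(l(I, 0) - 150) = -108*(-2/9*0 - 150) = -108*(0 - 150) = -108*(-150) = 16200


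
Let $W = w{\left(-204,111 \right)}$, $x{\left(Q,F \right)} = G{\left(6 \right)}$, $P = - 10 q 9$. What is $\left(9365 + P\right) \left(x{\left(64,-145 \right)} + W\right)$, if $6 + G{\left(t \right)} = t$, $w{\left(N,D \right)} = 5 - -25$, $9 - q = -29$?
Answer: $178350$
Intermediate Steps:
$q = 38$ ($q = 9 - -29 = 9 + 29 = 38$)
$w{\left(N,D \right)} = 30$ ($w{\left(N,D \right)} = 5 + 25 = 30$)
$G{\left(t \right)} = -6 + t$
$P = -3420$ ($P = \left(-10\right) 38 \cdot 9 = \left(-380\right) 9 = -3420$)
$x{\left(Q,F \right)} = 0$ ($x{\left(Q,F \right)} = -6 + 6 = 0$)
$W = 30$
$\left(9365 + P\right) \left(x{\left(64,-145 \right)} + W\right) = \left(9365 - 3420\right) \left(0 + 30\right) = 5945 \cdot 30 = 178350$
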